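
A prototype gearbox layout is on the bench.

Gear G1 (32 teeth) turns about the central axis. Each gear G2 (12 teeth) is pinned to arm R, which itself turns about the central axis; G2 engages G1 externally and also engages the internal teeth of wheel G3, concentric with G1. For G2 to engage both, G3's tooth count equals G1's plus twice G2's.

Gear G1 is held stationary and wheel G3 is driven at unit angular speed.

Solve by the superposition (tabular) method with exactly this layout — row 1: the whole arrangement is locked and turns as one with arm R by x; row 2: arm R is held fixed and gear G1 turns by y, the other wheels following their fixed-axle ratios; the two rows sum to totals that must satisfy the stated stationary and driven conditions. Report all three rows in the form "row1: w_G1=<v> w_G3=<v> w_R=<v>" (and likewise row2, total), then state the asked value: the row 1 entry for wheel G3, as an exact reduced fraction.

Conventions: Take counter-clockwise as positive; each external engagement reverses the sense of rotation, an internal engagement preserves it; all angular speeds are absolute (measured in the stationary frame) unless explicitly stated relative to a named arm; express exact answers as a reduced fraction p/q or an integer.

planetary set (32T centre, 12T on arm, 56T internal) — Willis relation
row 1: whole set turns with the arm by x
row 2 (arm held, sun turns y): ω_ring = −(32/56)·y, ω_arm = 0
boundary: total ω_sun = x + y = 0 and total ω_ring = x − (32/56)·y = 1  ⇒  y = -7/11, x = 7/11
row 2 ring = −(32/56)·(-7/11) = 4/11
totals (row 1 + row 2): sun 7/11 + (-7/11) = 0, ring 7/11 + 4/11 = 1, arm 7/11 + 0 = 7/11
asked cell (row1, ring) = 7/11

row1: w_G1=7/11 w_G3=7/11 w_R=7/11
row2: w_G1=-7/11 w_G3=4/11 w_R=0
total: w_G1=0 w_G3=1 w_R=7/11
asked value: 7/11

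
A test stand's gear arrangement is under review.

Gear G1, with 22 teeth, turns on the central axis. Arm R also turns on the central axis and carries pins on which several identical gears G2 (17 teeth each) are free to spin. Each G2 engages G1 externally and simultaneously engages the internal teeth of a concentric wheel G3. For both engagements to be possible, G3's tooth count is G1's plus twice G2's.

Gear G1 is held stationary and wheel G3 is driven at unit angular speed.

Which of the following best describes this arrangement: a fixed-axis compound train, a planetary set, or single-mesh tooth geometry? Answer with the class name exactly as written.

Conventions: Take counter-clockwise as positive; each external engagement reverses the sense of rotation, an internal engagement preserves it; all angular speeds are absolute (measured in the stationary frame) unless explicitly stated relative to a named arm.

planetary set

recognized (axles ride arm R): planetary set, 22/17/56 teeth
classification: planetary set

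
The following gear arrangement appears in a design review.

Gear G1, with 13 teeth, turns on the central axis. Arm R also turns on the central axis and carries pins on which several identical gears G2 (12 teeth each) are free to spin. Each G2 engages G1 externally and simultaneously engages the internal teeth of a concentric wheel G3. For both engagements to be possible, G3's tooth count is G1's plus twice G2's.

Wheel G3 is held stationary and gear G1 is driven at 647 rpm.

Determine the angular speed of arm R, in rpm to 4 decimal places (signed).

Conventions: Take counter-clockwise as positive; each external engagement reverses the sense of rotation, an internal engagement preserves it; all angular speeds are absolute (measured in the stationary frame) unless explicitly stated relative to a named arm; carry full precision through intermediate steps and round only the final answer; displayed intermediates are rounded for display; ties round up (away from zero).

+168.2200 rpm

recognized (axles ride arm R): planetary set, 13/12/37 teeth
normalise by the input: solve with ω_sun = 1, then scale by 647 rpm
ring teeth: 13 + 2·12 = 37
13(ω_sun−ω_arm) = −37(ω_ring−ω_arm),  ω_ring = 0, ω_sun = 1
13(1−ω_arm) = −37(0−ω_arm)  ⇒  50·ω_arm = 13  ⇒  ω_arm = 13/50
scale: ω_arm = 13/50 × 647 rpm = +168.2200 rpm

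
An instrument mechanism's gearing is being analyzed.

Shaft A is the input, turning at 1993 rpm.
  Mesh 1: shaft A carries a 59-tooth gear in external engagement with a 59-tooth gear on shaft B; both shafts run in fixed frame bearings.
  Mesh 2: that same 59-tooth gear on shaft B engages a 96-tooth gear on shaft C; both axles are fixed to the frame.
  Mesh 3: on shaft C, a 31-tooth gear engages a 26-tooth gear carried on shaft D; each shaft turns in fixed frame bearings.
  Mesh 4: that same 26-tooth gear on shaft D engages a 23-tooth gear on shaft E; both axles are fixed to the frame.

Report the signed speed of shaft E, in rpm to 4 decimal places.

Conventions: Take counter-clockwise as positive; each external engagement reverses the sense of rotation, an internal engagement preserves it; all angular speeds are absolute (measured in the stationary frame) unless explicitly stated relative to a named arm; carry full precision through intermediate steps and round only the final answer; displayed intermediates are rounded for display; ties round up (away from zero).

+1650.9044 rpm

topology: fixed-axis compound train — 4 meshes, A→E
mesh 1 [59T→59T]: ω = 1993.0000×59/59 = 1993.0000 rpm, sense flips to −
mesh 2 [59T→96T]: ω = 1993.0000×59/96 = 1224.8646 rpm, sense flips to +
mesh 3 [31T→26T]: ω = 1224.8646×31/26 = 1460.4155 rpm, sense flips to −
mesh 4 [26T→23T]: ω = 1460.4155×26/23 = 1650.9044 rpm, sense flips to +
signed output speed = +1650.9044 rpm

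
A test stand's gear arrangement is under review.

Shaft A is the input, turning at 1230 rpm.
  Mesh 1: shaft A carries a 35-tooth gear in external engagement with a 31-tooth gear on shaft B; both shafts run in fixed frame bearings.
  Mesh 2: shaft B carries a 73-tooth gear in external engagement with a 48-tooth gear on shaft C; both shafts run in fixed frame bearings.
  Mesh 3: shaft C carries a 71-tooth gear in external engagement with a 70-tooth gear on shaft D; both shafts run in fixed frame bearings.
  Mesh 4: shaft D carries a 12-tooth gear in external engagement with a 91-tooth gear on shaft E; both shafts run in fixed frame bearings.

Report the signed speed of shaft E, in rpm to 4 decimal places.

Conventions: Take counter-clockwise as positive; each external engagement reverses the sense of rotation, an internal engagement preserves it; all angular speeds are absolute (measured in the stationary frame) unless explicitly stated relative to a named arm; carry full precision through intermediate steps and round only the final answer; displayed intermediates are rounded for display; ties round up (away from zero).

+282.4836 rpm

class = fixed-axis compound train [4 meshes; 4 ratios multiply, 4 sense flips]
mesh 1 [35T→31T]: ω = 1230.0000×35/31 = 1388.7097 rpm, sense flips to −
mesh 2 [73T→48T]: ω = 1388.7097×73/48 = 2111.9960 rpm, sense flips to +
mesh 3 [71T→70T]: ω = 2111.9960×71/70 = 2142.1673 rpm, sense flips to −
mesh 4 [12T→91T]: ω = 2142.1673×12/91 = 282.4836 rpm, sense flips to +
signed output speed = +282.4836 rpm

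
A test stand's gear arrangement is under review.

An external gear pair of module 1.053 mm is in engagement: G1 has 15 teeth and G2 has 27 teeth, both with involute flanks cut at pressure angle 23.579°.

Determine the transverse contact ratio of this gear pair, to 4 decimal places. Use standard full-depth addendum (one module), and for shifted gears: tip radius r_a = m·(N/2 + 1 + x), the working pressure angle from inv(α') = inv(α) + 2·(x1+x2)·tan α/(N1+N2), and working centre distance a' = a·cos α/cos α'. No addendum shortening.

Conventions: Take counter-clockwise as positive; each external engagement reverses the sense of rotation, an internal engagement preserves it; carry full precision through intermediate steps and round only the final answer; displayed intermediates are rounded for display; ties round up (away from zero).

1.4449

class = single-mesh tooth geometry [involute pair 15T × 27T, m = 1.053]
base radii: r_b1 = 7.238133, r_b2 = 13.028639
tip radii: r_a1 = 8.950500, r_a2 = 15.268500
no profile shift: α' = α, a' = a
action lengths: √(r_a1²−r_b1²) = 5.265062, √(r_a2²−r_b2²) = 7.961259
base pitch p_b = π·m·cos α = 3.031902
CR = (5.265062 + 7.961259 − 22.113000·sin 23.57900°)/3.031902 = 1.444912
contact ratio ≈ 1.4449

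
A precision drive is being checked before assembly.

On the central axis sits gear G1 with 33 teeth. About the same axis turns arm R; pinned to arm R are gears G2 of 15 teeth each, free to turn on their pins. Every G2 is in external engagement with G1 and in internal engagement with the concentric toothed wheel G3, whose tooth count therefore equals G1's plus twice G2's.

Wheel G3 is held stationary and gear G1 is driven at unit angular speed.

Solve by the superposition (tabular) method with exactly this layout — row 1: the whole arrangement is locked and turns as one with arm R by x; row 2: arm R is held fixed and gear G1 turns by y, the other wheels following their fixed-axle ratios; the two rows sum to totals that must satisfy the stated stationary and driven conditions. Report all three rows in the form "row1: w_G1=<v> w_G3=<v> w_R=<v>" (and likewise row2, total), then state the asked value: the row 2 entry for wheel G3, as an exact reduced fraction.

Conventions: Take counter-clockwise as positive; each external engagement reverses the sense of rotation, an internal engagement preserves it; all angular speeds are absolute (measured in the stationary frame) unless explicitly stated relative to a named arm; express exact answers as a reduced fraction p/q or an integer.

row1: w_G1=11/32 w_G3=11/32 w_R=11/32
row2: w_G1=21/32 w_G3=-11/32 w_R=0
total: w_G1=1 w_G3=0 w_R=11/32
asked value: -11/32

planetary set (33T centre, 15T on arm, 63T internal) — Willis relation
superposition row 1 [locked train]: every member turns x
superposition row 2 [arm held]: sun y, ring −(33/63)·y, arm 0
boundary: total ω_ring = x − (33/63)·y = 0 and total ω_sun = x + y = 1  ⇒  y = 21/32, x = 11/32
row 2 ring = −(33/63)·21/32 = -11/32
totals (row 1 + row 2): sun 11/32 + 21/32 = 1, ring 11/32 + (-11/32) = 0, arm 11/32 + 0 = 11/32
asked cell (row2, ring) = -11/32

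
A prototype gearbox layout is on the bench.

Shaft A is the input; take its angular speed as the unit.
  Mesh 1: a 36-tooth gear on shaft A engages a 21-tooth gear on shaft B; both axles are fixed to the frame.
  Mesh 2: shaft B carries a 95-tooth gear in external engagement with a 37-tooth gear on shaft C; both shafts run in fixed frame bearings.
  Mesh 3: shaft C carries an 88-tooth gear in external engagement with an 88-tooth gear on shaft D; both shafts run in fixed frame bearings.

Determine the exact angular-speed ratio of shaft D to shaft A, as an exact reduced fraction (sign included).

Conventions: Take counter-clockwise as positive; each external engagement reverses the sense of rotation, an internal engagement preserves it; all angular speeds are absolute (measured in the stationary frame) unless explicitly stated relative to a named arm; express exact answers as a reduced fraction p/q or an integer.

class = fixed-axis compound train [3 meshes; 3 ratios multiply, 3 sense flips]
mesh 1 [36T→21T]: running ratio 12/7, sense −
mesh 2 [95T→37T]: running ratio 1140/259, sense +
mesh 3 [88T→88T]: running ratio 1140/259, sense −
ω_out/ω_in = -1140/259

-1140/259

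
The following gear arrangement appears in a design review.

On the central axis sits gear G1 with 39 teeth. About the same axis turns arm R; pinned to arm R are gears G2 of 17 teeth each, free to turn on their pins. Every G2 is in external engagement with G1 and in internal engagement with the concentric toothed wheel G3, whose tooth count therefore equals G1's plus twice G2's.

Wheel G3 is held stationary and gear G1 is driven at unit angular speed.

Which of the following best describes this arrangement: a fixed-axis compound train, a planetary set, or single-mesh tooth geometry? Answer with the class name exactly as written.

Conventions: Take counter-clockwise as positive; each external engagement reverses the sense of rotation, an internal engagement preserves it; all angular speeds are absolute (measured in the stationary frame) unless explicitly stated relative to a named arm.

planetary set

topology: planetary set — G1 39T / G2 17T / G3 73T, arm = carrier (Willis)
classification: planetary set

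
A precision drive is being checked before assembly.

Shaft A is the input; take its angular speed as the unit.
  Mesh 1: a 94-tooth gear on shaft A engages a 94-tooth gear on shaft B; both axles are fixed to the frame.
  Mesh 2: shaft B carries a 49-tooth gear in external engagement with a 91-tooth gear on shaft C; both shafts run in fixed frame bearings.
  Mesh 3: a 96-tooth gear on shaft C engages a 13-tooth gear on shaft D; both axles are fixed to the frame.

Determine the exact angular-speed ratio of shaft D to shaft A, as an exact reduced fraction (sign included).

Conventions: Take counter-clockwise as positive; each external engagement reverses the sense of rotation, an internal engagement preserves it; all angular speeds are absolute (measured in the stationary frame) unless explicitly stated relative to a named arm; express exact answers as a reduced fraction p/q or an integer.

-672/169

class = fixed-axis compound train [3 meshes; 3 ratios multiply, 3 sense flips]
mesh 1 [94T→94T]: running ratio 1, sense −
mesh 2 [49T→91T]: running ratio 7/13, sense +
mesh 3 [96T→13T]: running ratio 672/169, sense −
ω_out/ω_in = -672/169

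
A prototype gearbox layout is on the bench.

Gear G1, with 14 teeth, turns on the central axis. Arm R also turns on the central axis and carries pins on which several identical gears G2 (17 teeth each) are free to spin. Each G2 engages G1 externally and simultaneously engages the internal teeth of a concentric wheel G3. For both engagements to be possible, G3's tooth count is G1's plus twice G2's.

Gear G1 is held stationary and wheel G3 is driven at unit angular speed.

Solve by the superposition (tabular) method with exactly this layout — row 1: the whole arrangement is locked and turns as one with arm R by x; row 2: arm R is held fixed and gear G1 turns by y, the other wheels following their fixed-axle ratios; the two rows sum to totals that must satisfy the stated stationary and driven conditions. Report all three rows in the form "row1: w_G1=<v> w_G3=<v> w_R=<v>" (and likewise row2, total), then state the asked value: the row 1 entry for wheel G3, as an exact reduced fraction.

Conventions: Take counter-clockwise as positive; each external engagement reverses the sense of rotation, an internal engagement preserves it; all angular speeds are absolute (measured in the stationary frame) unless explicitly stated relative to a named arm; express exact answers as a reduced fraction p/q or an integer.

row1: w_G1=24/31 w_G3=24/31 w_R=24/31
row2: w_G1=-24/31 w_G3=7/31 w_R=0
total: w_G1=0 w_G3=1 w_R=24/31
asked value: 24/31

topology: planetary set — G1 14T / G2 17T / G3 48T, arm = carrier (Willis)
row 1 (train locked, turned with arm): all members turn x
row 2 (arm held, sun turns y): ω_ring = −(14/48)·y, ω_arm = 0
boundary: total ω_sun = x + y = 0 and total ω_ring = x − (14/48)·y = 1  ⇒  y = -24/31, x = 24/31
row 2 ring = −(14/48)·(-24/31) = 7/31
totals (row 1 + row 2): sun 24/31 + (-24/31) = 0, ring 24/31 + 7/31 = 1, arm 24/31 + 0 = 24/31
asked cell (row1, ring) = 24/31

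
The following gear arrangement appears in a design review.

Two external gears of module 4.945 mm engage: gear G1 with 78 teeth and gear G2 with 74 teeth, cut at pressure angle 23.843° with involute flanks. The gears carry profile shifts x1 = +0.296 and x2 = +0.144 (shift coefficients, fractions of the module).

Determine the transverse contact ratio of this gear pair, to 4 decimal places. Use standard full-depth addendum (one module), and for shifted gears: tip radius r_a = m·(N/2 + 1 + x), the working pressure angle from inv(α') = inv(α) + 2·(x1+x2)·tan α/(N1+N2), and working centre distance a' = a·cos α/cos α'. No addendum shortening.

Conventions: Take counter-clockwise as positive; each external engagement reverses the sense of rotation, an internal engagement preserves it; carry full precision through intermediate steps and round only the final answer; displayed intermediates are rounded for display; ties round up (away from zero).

1.5872

recognized (one external pair, fixed centres): single-mesh tooth geometry, m = 4.945, N1 = 78, N2 = 74
base radii: r_b1 = 176.396090, r_b2 = 167.350136
tip radii: r_a1 = 199.263720, r_a2 = 188.622080
inv(α') = inv(23.843°) + 2·(+0.296+0.144)·tan α/(78+74) = 0.02836913  ⇒  α' = 24.56835°
a' = a·cos α / cos α' = 375.8200·cos 23.843°/cos 24.56835° = 377.964935
action lengths: √(r_a1²−r_b1²) = 92.684679, √(r_a2²−r_b2²) = 87.018509
base pitch p_b = π·m·cos α = 14.209350
CR = (92.684679 + 87.018509 − 377.964935·sin 24.56835°)/14.209350 = 1.587230
contact ratio ≈ 1.5872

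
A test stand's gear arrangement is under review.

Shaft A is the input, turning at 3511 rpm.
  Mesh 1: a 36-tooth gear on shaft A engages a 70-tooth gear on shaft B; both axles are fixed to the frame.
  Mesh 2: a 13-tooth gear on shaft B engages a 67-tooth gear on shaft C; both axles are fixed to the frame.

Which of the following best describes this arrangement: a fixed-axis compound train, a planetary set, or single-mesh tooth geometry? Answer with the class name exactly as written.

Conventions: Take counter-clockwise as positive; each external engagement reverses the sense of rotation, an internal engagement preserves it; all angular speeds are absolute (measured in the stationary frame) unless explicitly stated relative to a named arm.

class = fixed-axis compound train [2 meshes; 2 ratios multiply, 2 sense flips]
classification: fixed-axis compound train

fixed-axis compound train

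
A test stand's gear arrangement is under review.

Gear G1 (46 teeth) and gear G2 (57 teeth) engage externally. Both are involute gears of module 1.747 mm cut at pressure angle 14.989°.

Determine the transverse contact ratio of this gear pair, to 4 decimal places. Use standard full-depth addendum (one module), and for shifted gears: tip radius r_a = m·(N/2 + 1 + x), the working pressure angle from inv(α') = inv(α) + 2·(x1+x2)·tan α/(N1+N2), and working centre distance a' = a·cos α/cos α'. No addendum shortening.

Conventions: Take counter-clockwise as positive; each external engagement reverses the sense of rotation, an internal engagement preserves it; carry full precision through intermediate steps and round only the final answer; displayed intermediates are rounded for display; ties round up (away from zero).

class = single-mesh tooth geometry [involute pair 46T × 57T, m = 1.747]
base radii: r_b1 = 38.813861, r_b2 = 48.095437
tip radii: r_a1 = 41.928000, r_a2 = 51.536500
no profile shift: α' = α, a' = a
action lengths: √(r_a1²−r_b1²) = 15.856902, √(r_a2²−r_b2²) = 18.515933
base pitch p_b = π·m·cos α = 5.301624
CR = (15.856902 + 18.515933 − 89.970500·sin 14.98900°)/5.301624 = 2.094347
contact ratio ≈ 2.0943

2.0943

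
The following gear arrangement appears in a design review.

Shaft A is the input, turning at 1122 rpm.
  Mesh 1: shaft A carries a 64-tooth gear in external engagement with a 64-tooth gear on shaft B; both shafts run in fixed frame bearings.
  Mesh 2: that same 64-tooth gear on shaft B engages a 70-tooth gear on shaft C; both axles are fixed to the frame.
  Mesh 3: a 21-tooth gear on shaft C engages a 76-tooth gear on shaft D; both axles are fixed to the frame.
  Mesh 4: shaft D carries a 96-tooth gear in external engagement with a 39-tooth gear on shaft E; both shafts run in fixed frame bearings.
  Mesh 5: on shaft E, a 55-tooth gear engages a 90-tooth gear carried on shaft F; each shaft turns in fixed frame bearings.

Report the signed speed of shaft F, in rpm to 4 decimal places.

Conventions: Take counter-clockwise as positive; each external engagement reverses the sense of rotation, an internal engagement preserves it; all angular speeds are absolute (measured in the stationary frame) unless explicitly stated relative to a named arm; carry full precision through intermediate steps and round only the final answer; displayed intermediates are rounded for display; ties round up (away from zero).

-426.3903 rpm

class = fixed-axis compound train [5 meshes; 5 ratios multiply, 5 sense flips]
mesh 1 [64T→64T]: ω = 1122.0000×64/64 = 1122.0000 rpm, sense flips to −
mesh 2 [64T→70T]: ω = 1122.0000×64/70 = 1025.8286 rpm, sense flips to +
mesh 3 [21T→76T]: ω = 1025.8286×21/76 = 283.4526 rpm, sense flips to −
mesh 4 [96T→39T]: ω = 283.4526×96/39 = 697.7296 rpm, sense flips to +
mesh 5 [55T→90T]: ω = 697.7296×55/90 = 426.3903 rpm, sense flips to −
signed output speed = -426.3903 rpm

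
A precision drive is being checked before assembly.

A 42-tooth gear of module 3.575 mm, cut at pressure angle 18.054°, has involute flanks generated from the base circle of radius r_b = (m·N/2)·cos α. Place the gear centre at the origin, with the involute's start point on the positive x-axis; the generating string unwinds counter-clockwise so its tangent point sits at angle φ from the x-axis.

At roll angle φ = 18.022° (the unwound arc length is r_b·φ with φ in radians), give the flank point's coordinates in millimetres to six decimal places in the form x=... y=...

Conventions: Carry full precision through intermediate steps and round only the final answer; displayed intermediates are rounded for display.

class = single-mesh tooth geometry [base-circle involute, m = 3.575, 42T]
pitch radius r_p = m·N/2 = 3.575·42/2 = 75.075000
base radius r_b = r_p·cos α = 75.075000·cos 18.054° = 71.378671
roll angle φ = 18.022° = 0.31454324 rad
x = r_b·(cos φ + φ·sin φ) = 74.822825
y = r_b·(sin φ − φ·cos φ) = 0.733137

x=74.822825 y=0.733137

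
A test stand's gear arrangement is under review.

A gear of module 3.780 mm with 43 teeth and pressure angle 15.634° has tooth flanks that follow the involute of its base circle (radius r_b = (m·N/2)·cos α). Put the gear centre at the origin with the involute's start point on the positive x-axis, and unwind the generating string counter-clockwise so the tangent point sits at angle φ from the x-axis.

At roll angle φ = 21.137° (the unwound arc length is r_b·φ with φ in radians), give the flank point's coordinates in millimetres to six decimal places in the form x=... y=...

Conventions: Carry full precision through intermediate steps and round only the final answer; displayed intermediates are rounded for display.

topology: single-mesh involute geometry — m = 3.780, N = 43
pitch radius r_p = m·N/2 = 3.780·43/2 = 81.270000
base radius r_b = r_p·cos α = 81.270000·cos 15.634° = 78.263239
roll angle φ = 21.137° = 0.36891024 rad
x = r_b·(cos φ + φ·sin φ) = 83.409016
y = r_b·(sin φ − φ·cos φ) = 1.292042

x=83.409016 y=1.292042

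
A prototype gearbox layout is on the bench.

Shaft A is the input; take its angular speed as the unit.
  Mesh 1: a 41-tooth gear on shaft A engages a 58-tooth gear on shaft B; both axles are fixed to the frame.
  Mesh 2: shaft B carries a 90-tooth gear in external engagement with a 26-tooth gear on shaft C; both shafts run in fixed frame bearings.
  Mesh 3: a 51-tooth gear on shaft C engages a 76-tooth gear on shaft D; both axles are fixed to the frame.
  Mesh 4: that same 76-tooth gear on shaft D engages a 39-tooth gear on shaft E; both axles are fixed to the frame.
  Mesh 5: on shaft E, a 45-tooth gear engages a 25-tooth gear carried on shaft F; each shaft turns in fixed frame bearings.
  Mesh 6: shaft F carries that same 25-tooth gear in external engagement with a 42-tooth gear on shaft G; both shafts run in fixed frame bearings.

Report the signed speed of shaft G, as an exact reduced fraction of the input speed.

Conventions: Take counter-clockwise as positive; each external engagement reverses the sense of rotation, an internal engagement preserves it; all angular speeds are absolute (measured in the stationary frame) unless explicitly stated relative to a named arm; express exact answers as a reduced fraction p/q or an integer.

6-mesh fixed-axis compound train (all bearings frame-fixed)
mesh 1 [41T→58T]: |ω|/ω_in = 1×41/58 = 41/58, sense flips to −
mesh 2 [90T→26T]: |ω|/ω_in = (41/58)×90/26 = 1845/754, sense flips to +
mesh 3 [51T→76T]: |ω|/ω_in = (1845/754)×51/76 = 94095/57304, sense flips to −
mesh 4 [76T→39T]: |ω|/ω_in = (94095/57304)×76/39 = 31365/9802, sense flips to +
mesh 5 [45T→25T]: |ω|/ω_in = (31365/9802)×45/25 = 56457/9802, sense flips to −
mesh 6 [25T→42T]: |ω|/ω_in = (56457/9802)×25/42 = 470475/137228, sense flips to +
signed output speed (× input speed) = 470475/137228

470475/137228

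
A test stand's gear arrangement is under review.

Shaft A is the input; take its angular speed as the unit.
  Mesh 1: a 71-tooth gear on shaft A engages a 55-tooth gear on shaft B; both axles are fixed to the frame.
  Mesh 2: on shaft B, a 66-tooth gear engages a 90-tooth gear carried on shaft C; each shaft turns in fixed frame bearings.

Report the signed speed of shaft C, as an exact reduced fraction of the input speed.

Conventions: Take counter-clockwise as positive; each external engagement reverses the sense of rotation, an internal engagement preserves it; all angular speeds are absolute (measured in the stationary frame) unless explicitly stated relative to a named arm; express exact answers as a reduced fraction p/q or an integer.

71/75

2-mesh fixed-axis compound train (all bearings frame-fixed)
mesh 1 [71T→55T]: |ω|/ω_in = 1×71/55 = 71/55, sense flips to −
mesh 2 [66T→90T]: |ω|/ω_in = (71/55)×66/90 = 71/75, sense flips to +
signed output speed (× input speed) = 71/75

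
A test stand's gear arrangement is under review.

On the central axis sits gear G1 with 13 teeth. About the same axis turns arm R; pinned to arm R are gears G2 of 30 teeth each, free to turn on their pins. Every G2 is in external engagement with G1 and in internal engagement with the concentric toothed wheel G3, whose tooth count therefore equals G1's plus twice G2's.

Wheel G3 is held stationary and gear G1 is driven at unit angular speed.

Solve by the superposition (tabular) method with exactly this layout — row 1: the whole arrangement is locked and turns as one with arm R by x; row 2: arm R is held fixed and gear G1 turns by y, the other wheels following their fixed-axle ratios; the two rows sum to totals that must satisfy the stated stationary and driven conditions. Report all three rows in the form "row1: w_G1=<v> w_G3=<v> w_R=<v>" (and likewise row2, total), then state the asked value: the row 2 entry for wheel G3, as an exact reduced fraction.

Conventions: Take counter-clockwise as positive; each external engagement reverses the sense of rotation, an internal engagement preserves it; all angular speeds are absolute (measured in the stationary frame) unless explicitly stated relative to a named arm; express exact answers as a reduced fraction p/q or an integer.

row1: w_G1=13/86 w_G3=13/86 w_R=13/86
row2: w_G1=73/86 w_G3=-13/86 w_R=0
total: w_G1=1 w_G3=0 w_R=13/86
asked value: -13/86

recognized (axles ride arm R): planetary set, 13/30/73 teeth
row 1: whole set turns with the arm by x
row 2 — arm fixed, fixed-axis ratios: sun y, ring −(13/73)·y, arm 0
boundary: total ω_ring = x − (13/73)·y = 0 and total ω_sun = x + y = 1  ⇒  y = 73/86, x = 13/86
row 2 ring = −(13/73)·73/86 = -13/86
totals (row 1 + row 2): sun 13/86 + 73/86 = 1, ring 13/86 + (-13/86) = 0, arm 13/86 + 0 = 13/86
asked cell (row2, ring) = -13/86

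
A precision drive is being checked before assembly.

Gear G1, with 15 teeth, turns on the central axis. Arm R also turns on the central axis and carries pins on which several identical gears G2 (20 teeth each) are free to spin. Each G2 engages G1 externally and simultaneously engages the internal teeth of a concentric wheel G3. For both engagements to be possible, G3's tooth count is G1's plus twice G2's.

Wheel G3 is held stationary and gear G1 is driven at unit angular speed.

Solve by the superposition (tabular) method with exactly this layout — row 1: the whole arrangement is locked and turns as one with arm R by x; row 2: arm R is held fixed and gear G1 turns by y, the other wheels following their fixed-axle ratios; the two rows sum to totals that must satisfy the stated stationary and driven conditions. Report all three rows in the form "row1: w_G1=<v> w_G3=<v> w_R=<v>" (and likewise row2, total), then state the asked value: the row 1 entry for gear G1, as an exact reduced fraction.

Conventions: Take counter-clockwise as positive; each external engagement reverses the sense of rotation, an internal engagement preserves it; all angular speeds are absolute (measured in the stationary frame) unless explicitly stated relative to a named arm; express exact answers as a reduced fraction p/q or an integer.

row1: w_G1=3/14 w_G3=3/14 w_R=3/14
row2: w_G1=11/14 w_G3=-3/14 w_R=0
total: w_G1=1 w_G3=0 w_R=3/14
asked value: 3/14

topology: planetary set — G1 15T / G2 20T / G3 55T, arm = carrier (Willis)
row 1 (train locked, turned with arm): all members turn x
row 2: sun turns y, ring = −(15/55)·y, arm 0
boundary: total ω_ring = x − (15/55)·y = 0 and total ω_sun = x + y = 1  ⇒  y = 11/14, x = 3/14
row 2 ring = −(15/55)·11/14 = -3/14
totals (row 1 + row 2): sun 3/14 + 11/14 = 1, ring 3/14 + (-3/14) = 0, arm 3/14 + 0 = 3/14
asked cell (row1, sun) = 3/14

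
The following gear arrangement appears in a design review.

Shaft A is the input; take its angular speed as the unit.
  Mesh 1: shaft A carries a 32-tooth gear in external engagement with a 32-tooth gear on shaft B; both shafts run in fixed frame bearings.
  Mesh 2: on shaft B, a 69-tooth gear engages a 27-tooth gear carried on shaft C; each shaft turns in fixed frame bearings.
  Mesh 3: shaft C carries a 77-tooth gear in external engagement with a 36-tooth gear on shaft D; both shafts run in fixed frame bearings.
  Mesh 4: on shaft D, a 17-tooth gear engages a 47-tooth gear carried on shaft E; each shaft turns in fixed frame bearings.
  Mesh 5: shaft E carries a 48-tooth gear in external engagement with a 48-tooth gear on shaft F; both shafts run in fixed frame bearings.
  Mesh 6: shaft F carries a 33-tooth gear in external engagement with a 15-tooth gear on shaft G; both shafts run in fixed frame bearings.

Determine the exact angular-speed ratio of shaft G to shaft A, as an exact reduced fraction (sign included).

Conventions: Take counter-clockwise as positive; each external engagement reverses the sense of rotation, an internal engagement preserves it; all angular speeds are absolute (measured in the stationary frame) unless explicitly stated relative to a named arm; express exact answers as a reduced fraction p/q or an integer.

class = fixed-axis compound train [6 meshes; 6 ratios multiply, 6 sense flips]
mesh 1 [32T→32T]: running ratio 1, sense −
mesh 2 [69T→27T]: running ratio 23/9, sense +
mesh 3 [77T→36T]: running ratio 1771/324, sense −
mesh 4 [17T→47T]: running ratio 30107/15228, sense +
mesh 5 [48T→48T]: running ratio 30107/15228, sense −
mesh 6 [33T→15T]: running ratio 331177/76140, sense +
ω_out/ω_in = 331177/76140

331177/76140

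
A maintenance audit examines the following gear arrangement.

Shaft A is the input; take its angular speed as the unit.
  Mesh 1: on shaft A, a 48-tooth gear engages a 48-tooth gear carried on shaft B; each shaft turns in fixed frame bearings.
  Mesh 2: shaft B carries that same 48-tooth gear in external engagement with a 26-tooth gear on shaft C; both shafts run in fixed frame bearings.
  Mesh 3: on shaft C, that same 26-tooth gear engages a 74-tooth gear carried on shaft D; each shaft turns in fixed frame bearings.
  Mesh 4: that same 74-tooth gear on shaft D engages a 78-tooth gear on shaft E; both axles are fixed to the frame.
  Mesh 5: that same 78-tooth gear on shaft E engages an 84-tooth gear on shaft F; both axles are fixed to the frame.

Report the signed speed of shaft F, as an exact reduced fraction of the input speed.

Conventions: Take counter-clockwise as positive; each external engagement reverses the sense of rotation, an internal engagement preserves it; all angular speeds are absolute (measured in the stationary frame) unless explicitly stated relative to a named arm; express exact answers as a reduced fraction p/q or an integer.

-4/7

5-mesh fixed-axis compound train (all bearings frame-fixed)
mesh 1 [48T→48T]: |ω|/ω_in = 1×48/48 = 1, sense flips to −
mesh 2 [48T→26T]: |ω|/ω_in = 1×48/26 = 24/13, sense flips to +
mesh 3 [26T→74T]: |ω|/ω_in = (24/13)×26/74 = 24/37, sense flips to −
mesh 4 [74T→78T]: |ω|/ω_in = (24/37)×74/78 = 8/13, sense flips to +
mesh 5 [78T→84T]: |ω|/ω_in = (8/13)×78/84 = 4/7, sense flips to −
signed output speed (× input speed) = -4/7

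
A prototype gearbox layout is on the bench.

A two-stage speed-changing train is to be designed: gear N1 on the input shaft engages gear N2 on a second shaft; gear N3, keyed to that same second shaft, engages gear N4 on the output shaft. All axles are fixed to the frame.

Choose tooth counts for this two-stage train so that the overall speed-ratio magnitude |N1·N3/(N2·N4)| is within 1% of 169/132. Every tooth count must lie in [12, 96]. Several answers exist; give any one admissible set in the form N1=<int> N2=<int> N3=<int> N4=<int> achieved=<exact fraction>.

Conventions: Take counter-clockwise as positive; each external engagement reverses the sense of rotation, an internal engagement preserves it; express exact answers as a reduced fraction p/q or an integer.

N1=13 N2=12 N3=26 N4=22 achieved=169/132

topology: fixed-axis compound train — 2 stages, target 169/132
target = 169/132 in lowest terms: an exact hit needs N1·N3 = k·169 and N2·N4 = k·132 for one integer k, every count in [12, 96]; additionally prefer no 1:1 stage (N1 ≠ N2, N3 ≠ N4)
k = 1: no 1:1-free in-range split of k·169 and k·132 into factor pairs; take k = 2
k = 2: N1·N3 = 338 = 13·26, N2·N4 = 264 = 12·22
achieved = 13·26/(12·22) = 169/132; |achieved − target| = 0 ≤ 169/13200 ✓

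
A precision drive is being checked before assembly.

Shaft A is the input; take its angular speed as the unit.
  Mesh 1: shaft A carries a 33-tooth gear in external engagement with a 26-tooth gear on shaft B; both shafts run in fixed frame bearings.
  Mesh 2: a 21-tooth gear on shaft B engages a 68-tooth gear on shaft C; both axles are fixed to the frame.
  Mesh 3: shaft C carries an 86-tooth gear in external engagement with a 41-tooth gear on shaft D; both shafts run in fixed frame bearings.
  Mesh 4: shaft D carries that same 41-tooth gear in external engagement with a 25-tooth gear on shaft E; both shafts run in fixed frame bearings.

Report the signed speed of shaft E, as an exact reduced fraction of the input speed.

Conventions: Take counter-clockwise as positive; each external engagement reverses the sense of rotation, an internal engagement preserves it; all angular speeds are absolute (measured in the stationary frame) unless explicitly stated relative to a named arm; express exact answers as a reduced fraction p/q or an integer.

29799/22100

4-mesh fixed-axis compound train (all bearings frame-fixed)
mesh 1 [33T→26T]: |ω|/ω_in = 1×33/26 = 33/26, sense flips to −
mesh 2 [21T→68T]: |ω|/ω_in = (33/26)×21/68 = 693/1768, sense flips to +
mesh 3 [86T→41T]: |ω|/ω_in = (693/1768)×86/41 = 29799/36244, sense flips to −
mesh 4 [41T→25T]: |ω|/ω_in = (29799/36244)×41/25 = 29799/22100, sense flips to +
signed output speed (× input speed) = 29799/22100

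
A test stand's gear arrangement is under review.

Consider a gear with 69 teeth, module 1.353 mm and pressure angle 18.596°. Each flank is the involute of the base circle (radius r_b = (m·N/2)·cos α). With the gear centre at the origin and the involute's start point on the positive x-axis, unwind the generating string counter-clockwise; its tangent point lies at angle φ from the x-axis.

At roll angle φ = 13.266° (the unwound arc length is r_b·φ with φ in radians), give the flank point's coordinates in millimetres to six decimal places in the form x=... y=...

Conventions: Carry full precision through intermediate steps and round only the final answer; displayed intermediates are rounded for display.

single-mesh involute tooth geometry (69T wheel at module 1.353)
pitch radius r_p = m·N/2 = 1.353·69/2 = 46.678500
base radius r_b = r_p·cos α = 46.678500·cos 18.596° = 44.241447
roll angle φ = 13.266° = 0.23153538 rad
x = r_b·(cos φ + φ·sin φ) = 45.411463
y = r_b·(sin φ − φ·cos φ) = 0.182067

x=45.411463 y=0.182067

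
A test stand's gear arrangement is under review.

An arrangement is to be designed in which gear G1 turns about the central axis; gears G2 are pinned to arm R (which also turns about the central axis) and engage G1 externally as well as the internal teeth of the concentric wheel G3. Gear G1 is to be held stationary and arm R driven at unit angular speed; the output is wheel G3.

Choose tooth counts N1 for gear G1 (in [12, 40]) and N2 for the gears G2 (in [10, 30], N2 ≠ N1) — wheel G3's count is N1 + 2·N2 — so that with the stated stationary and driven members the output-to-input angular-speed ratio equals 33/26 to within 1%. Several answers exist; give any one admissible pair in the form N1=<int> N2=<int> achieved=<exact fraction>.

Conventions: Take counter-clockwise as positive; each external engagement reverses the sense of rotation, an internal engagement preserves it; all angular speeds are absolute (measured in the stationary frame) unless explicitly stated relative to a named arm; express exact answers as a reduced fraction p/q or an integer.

N1=14 N2=19 achieved=33/26

design class (target 33/26): planetary set
Willis with ω_sun = 0: ω_ring/ω_arm = (N1+N3)/N3; set equal to 33/26  ⇒  N3/N1 = 1/(33/26 − 1) = 26/7
N3 = N1 + 2·N2  ⇒  N2/N1 = (N3/N1 − 1)/2 = (26/7 − 1)/2 = 19/14
smallest multiple with N1 ≥ 12 and N2 ≥ 10: k = 1  ⇒  N1 = 1·14 = 14, N2 = 1·19 = 19 (N1 ≤ 40, N2 ≤ 30, N2 ≠ N1 ✓), N3 = 14 + 2·19 = 52
check: (N1+N3)/N3 with N1 = 14, N3 = 52 gives 33/26; |achieved − target| = 0 ≤ 33/2600 ✓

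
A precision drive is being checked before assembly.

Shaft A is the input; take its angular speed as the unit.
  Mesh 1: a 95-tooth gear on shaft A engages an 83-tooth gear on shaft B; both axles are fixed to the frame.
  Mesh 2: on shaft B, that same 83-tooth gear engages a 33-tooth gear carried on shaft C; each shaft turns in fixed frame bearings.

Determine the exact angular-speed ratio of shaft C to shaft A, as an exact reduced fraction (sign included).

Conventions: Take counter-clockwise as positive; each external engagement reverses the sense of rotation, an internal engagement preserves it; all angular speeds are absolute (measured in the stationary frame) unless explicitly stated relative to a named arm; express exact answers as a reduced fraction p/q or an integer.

class = fixed-axis compound train [2 meshes; 2 ratios multiply, 2 sense flips]
mesh 1 [95T→83T]: running ratio 95/83, sense −
mesh 2 [83T→33T]: running ratio 95/33, sense +
ω_out/ω_in = 95/33

95/33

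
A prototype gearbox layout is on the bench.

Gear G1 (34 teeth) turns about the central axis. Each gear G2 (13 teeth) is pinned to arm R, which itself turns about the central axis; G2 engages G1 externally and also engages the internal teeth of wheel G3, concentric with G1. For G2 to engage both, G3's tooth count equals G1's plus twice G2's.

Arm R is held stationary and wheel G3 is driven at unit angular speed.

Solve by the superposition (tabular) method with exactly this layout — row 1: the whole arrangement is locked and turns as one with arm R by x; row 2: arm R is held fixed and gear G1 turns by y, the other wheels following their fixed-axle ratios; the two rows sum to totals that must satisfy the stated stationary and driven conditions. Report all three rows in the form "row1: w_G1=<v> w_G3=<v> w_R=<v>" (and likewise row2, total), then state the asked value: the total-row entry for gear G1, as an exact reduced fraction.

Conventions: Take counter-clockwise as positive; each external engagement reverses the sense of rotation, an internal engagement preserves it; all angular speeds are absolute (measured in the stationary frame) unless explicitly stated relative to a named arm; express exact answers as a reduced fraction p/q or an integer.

row1: w_G1=0 w_G3=0 w_R=0
row2: w_G1=-30/17 w_G3=1 w_R=0
total: w_G1=-30/17 w_G3=1 w_R=0
asked value: -30/17

planetary set (34T centre, 13T on arm, 60T internal) — Willis relation
row 1 (train locked, turned with arm): all members turn x
row 2: sun turns y, ring = −(34/60)·y, arm 0
boundary: total ω_arm = x = 0 and total ω_ring = x − (34/60)·y = 1  ⇒  y = -30/17, x = 0
row 2 ring = −(34/60)·(-30/17) = 1
totals (row 1 + row 2): sun 0 + (-30/17) = -30/17, ring 0 + 1 = 1, arm 0 + 0 = 0
asked cell (total, sun) = -30/17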